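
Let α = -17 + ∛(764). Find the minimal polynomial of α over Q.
m_α(x) = x^3 + 51x^2 + 867x + 4149

Set β = α + 17 = ∛(764), so β^3 = 764. Then (α + 17)^3 - 764 = 0, i.e. α is a root of g(x) = (x + 17)^3 - 764 = x^3 + 51x^2 + 867x + 4149. Since g(x) = h(x + 17) where h(x) = x^3 - 764, and h is irreducible over Q (because 764 is not a perfect cube, so h has no rational root, and a monic cubic with no rational root is irreducible), g is also irreducible (irreducibility is preserved under the substitution x → x + 17). Hence m_α(x) = x^3 + 51x^2 + 867x + 4149.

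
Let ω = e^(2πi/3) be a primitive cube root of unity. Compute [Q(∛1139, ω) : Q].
[Q(∛1139, ω) : Q] = 6

[Q(∛1139):Q] = 3 (min poly x^3 - 1139, irreducible since 1139 is not a perfect cube). [Q(ω):Q] = 2 (min poly x^2 + x + 1). Since Q(∛1139) ⊂ R and ω ∉ R, we have ω ∉ Q(∛1139), so x^2 + x + 1 remains irreducible over Q(∛1139) and [Q(∛1139, ω) : Q(∛1139)] = 2. By the tower law, [Q(∛1139, ω) : Q] = 3 · 2 = 6. (In fact Q(∛1139, ω) is the splitting field of x^3 - 1139 over Q.)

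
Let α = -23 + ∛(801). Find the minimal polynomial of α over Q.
m_α(x) = x^3 + 69x^2 + 1587x + 11366

Set β = α + 23 = ∛(801), so β^3 = 801. Then (α + 23)^3 - 801 = 0, i.e. α is a root of g(x) = (x + 23)^3 - 801 = x^3 + 69x^2 + 1587x + 11366. Since g(x) = h(x + 23) where h(x) = x^3 - 801, and h is irreducible over Q (because 801 is not a perfect cube, so h has no rational root, and a monic cubic with no rational root is irreducible), g is also irreducible (irreducibility is preserved under the substitution x → x + 23). Hence m_α(x) = x^3 + 69x^2 + 1587x + 11366.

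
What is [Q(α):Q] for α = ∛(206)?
[Q(α):Q] = 3

The minimal polynomial of α is x^3 - 206, irreducible over Q since 206 is not a perfect cube (so x^3 - 206 has no rational root). Hence [Q(α):Q] = deg(m_α) = 3.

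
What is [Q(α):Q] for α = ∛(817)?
[Q(α):Q] = 3

The minimal polynomial of α is x^3 - 817, irreducible over Q since 817 is not a perfect cube (so x^3 - 817 has no rational root). Hence [Q(α):Q] = deg(m_α) = 3.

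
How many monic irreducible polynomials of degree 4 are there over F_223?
There are 618230928 monic irreducible polynomials of degree 4 over F_223

Each element of F_{223^4} that lies in no proper subfield is a root of exactly one monic irreducible of degree 4 over F_223, and each such polynomial has 4 distinct roots in F_{223^4}. By Möbius inversion the count is N_223(4) = (1/4) Σ_{d|4} μ(4/d) · 223^d = (1/4)(μ(4)·223^1 + μ(2)·223^2 + μ(1)·223^4) = 2472923712/4 = 618230928.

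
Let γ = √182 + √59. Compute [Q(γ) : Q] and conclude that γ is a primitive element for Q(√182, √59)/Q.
[Q(γ) : Q] = 4 (equivalently, Q(γ) = Q(√182, √59))

Obviously Q(γ) ⊆ Q(√182, √59), and [Q(√182, √59):Q] = 4 (since 182, 59 are distinct squarefree integers > 1 with 10738 not a perfect square). To show equality we compute the minimal polynomial of γ. From γ = √182 + √59: γ^2 = 182 + 2√(10738) + 59 = 241 + 2√(10738), so γ^2 - 241 = 2√(10738); squaring, (γ^2 - 241)^2 = 4·10738, i.e. γ^4 - 482γ^2 + 58081 - 42952 = 0, i.e. γ^4 - 482γ^2 + 15129 = 0. So γ is a root of x^4 - 482x^2 + 15129. This polynomial is irreducible over Q: it has no rational root (each ±√182 ± √59 is irrational), and any factorization into two quadratics over Q would force √(10738) ∈ Q (pairing opposite roots) or √182, √59 ∈ Q (other pairings), all impossible. Hence [Q(γ):Q] = 4 = [Q(√182, √59):Q], so Q(γ) = Q(√182, √59).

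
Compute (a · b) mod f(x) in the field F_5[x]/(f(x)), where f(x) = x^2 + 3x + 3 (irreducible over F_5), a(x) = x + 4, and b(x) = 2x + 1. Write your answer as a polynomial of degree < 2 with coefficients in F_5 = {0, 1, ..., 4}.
a · b ≡ 3x + 3 (mod f(x))

Multiply in F_5[x]: a(x)·b(x) = (x + 4)·(2x + 1) = 2x^2 + 4x + 4. This has degree ≥ 2, so divide by f(x) over F_5: 2x^2 + 4x + 4 = (2)·(x^2 + 3x + 3) + (3x + 3). Hence a·b ≡ 3x + 3 (mod f). (F_5[x]/(f) is a field with 5^2 = 25 elements since f is irreducible of degree 2.)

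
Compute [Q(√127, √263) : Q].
[Q(√127, √263) : Q] = 4

[Q(√127):Q] = 2 (min poly x^2 - 127, irreducible since 127 is squarefree > 1). For the top step, suppose √263 ∈ Q(√127), say √263 = c + d√127 with c, d ∈ Q. Squaring: 263 = c^2 + 127d^2 + 2cd√127. Since √127 ∉ Q this forces 2cd = 0. If d = 0 then √263 = c ∈ Q, contradicting 263 squarefree > 1. If c = 0 then 263 = 127d^2, so 127·263 = (127d)^2 is a perfect square in Q — but 127·263 = 33401 is not a perfect square (since 127 and 263 are distinct squarefree integers). Contradiction. Hence √263 ∉ Q(√127), so x^2 - 263 stays irreducible over Q(√127) and [Q(√127, √263) : Q(√127)] = 2. By the tower law, [Q(√127, √263) : Q] = 2 · 2 = 4.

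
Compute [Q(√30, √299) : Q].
[Q(√30, √299) : Q] = 4

[Q(√30):Q] = 2 (min poly x^2 - 30, irreducible since 30 is squarefree > 1). For the top step, suppose √299 ∈ Q(√30), say √299 = c + d√30 with c, d ∈ Q. Squaring: 299 = c^2 + 30d^2 + 2cd√30. Since √30 ∉ Q this forces 2cd = 0. If d = 0 then √299 = c ∈ Q, contradicting 299 squarefree > 1. If c = 0 then 299 = 30d^2, so 30·299 = (30d)^2 is a perfect square in Q — but 30·299 = 8970 is not a perfect square (since 30 and 299 are distinct squarefree integers). Contradiction. Hence √299 ∉ Q(√30), so x^2 - 299 stays irreducible over Q(√30) and [Q(√30, √299) : Q(√30)] = 2. By the tower law, [Q(√30, √299) : Q] = 2 · 2 = 4.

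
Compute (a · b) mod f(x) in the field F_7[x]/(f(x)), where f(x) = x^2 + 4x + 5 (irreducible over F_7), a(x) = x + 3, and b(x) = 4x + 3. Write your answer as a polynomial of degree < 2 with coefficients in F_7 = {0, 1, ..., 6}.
a · b ≡ 6x + 3 (mod f(x))

Multiply in F_7[x]: a(x)·b(x) = (x + 3)·(4x + 3) = 4x^2 + x + 2. This has degree ≥ 2, so divide by f(x) over F_7: 4x^2 + x + 2 = (4)·(x^2 + 4x + 5) + (6x + 3). Hence a·b ≡ 6x + 3 (mod f). (F_7[x]/(f) is a field with 7^2 = 49 elements since f is irreducible of degree 2.)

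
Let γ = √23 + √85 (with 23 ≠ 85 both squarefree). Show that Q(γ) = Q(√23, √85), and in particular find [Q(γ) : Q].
[Q(γ) : Q] = 4 (equivalently, Q(γ) = Q(√23, √85))

Obviously Q(γ) ⊆ Q(√23, √85), and [Q(√23, √85):Q] = 4 (since 23, 85 are distinct squarefree integers > 1 with 1955 not a perfect square). To show equality we compute the minimal polynomial of γ. From γ = √23 + √85: γ^2 = 23 + 2√(1955) + 85 = 108 + 2√(1955), so γ^2 - 108 = 2√(1955); squaring, (γ^2 - 108)^2 = 4·1955, i.e. γ^4 - 216γ^2 + 11664 - 7820 = 0, i.e. γ^4 - 216γ^2 + 3844 = 0. So γ is a root of x^4 - 216x^2 + 3844. This polynomial is irreducible over Q: it has no rational root (each ±√23 ± √85 is irrational), and any factorization into two quadratics over Q would force √(1955) ∈ Q (pairing opposite roots) or √23, √85 ∈ Q (other pairings), all impossible. Hence [Q(γ):Q] = 4 = [Q(√23, √85):Q], so Q(γ) = Q(√23, √85).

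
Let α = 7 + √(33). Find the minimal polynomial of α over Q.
m_α(x) = x^2 - 14x + 16

From α - 7 = √(33), squaring gives (α - 7)^2 = 33, i.e. α^2 - 14α + 49 = 33, so α^2 - 14α + 16 = 0. The discriminant of x^2 - 14x + 16 is (-14)^2 - 4·(16) = 196 - 64 = 132, and 4·(33) is not a perfect square in Q since 33 is squarefree and ≠ 1. Hence x^2 - 14x + 16 is irreducible over Q and is the minimal polynomial of α.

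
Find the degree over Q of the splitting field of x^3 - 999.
[K : Q] = 6

The roots of x^3 - 999 are ∛999, ω∛999, ω^2∛999 where ω = e^(2πi/3) is a primitive cube root of unity, so K = Q(∛999, ω). Now [Q(∛999):Q] = 3 (since 999 is not a perfect cube, x^3 - 999 is irreducible) and [Q(ω):Q] = 2. Both 2 and 3 divide [K:Q], and [K:Q] ≤ 3·2 = 6, so [K:Q] = 6. (Equivalently: Q(∛999) ⊂ R but ω ∉ R, so [K : Q(∛999)] = 2.)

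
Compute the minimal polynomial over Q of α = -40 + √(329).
m_α(x) = x^2 + 80x + 1271

From α + 40 = √(329), squaring gives (α + 40)^2 = 329, i.e. α^2 + 80α + 1600 = 329, so α^2 + 80α + 1271 = 0. The discriminant of x^2 + 80x + 1271 is (80)^2 - 4·(1271) = 6400 - 5084 = 1316, and 4·(329) is not a perfect square in Q since 329 is squarefree and ≠ 1. Hence x^2 + 80x + 1271 is irreducible over Q and is the minimal polynomial of α.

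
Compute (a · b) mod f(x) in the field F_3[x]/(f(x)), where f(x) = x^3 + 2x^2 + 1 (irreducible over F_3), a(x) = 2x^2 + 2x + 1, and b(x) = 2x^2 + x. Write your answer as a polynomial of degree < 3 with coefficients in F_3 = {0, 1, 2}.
a · b ≡ 2x^2 + 2 (mod f(x))

Multiply in F_3[x]: a(x)·b(x) = (2x^2 + 2x + 1)·(2x^2 + x) = x^4 + x^2 + x. This has degree ≥ 3, so divide by f(x) over F_3: x^4 + x^2 + x = (x + 1)·(x^3 + 2x^2 + 1) + (2x^2 + 2). Hence a·b ≡ 2x^2 + 2 (mod f). (F_3[x]/(f) is a field with 3^3 = 27 elements since f is irreducible of degree 3.)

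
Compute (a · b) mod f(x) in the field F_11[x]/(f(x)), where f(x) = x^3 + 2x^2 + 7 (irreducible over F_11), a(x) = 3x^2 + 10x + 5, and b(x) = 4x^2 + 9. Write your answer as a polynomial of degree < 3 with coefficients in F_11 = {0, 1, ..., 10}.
a · b ≡ 4x^2 + 6x + 10 (mod f(x))

Multiply in F_11[x]: a(x)·b(x) = (3x^2 + 10x + 5)·(4x^2 + 9) = x^4 + 7x^3 + 3x^2 + 2x + 1. This has degree ≥ 3, so divide by f(x) over F_11: x^4 + 7x^3 + 3x^2 + 2x + 1 = (x + 5)·(x^3 + 2x^2 + 7) + (4x^2 + 6x + 10). Hence a·b ≡ 4x^2 + 6x + 10 (mod f). (F_11[x]/(f) is a field with 11^3 = 1331 elements since f is irreducible of degree 3.)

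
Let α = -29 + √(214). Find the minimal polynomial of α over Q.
m_α(x) = x^2 + 58x + 627

From α + 29 = √(214), squaring gives (α + 29)^2 = 214, i.e. α^2 + 58α + 841 = 214, so α^2 + 58α + 627 = 0. The discriminant of x^2 + 58x + 627 is (58)^2 - 4·(627) = 3364 - 2508 = 856, and 4·(214) is not a perfect square in Q since 214 is squarefree and ≠ 1. Hence x^2 + 58x + 627 is irreducible over Q and is the minimal polynomial of α.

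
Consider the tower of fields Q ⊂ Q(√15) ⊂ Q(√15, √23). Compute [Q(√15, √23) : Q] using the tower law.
[Q(√15, √23) : Q] = 4

[Q(√15):Q] = 2 (min poly x^2 - 15, irreducible since 15 is squarefree > 1). For the top step, suppose √23 ∈ Q(√15), say √23 = c + d√15 with c, d ∈ Q. Squaring: 23 = c^2 + 15d^2 + 2cd√15. Since √15 ∉ Q this forces 2cd = 0. If d = 0 then √23 = c ∈ Q, contradicting 23 squarefree > 1. If c = 0 then 23 = 15d^2, so 15·23 = (15d)^2 is a perfect square in Q — but 15·23 = 345 is not a perfect square (since 15 and 23 are distinct squarefree integers). Contradiction. Hence √23 ∉ Q(√15), so x^2 - 23 stays irreducible over Q(√15) and [Q(√15, √23) : Q(√15)] = 2. By the tower law, [Q(√15, √23) : Q] = 2 · 2 = 4.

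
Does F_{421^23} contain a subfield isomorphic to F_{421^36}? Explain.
No: F_{421^36} is not a subfield of F_{421^23}

F_{p^m} embeds in F_{p^n} iff m | n. Here 36 ∤ 23 (since 23 = 0·36 + 23 with remainder 23 ≠ 0), so F_{421^36} is not a subfield of F_{421^23}. Equivalently: if it were, the tower law would give 36 = [F_{421^36}:F_421] dividing [F_{421^23}:F_421] = 23, contradiction.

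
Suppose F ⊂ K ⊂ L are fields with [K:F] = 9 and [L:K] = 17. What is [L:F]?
[L:F] = 153

The tower law says that for any tower of field extensions F ⊂ K ⊂ L with finite degrees, [L:F] = [L:K] · [K:F]. Here this gives [L:F] = 17 · 9 = 153.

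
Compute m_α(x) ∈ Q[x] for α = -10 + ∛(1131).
m_α(x) = x^3 + 30x^2 + 300x - 131

Set β = α + 10 = ∛(1131), so β^3 = 1131. Then (α + 10)^3 - 1131 = 0, i.e. α is a root of g(x) = (x + 10)^3 - 1131 = x^3 + 30x^2 + 300x - 131. Since g(x) = h(x + 10) where h(x) = x^3 - 1131, and h is irreducible over Q (because 1131 is not a perfect cube, so h has no rational root, and a monic cubic with no rational root is irreducible), g is also irreducible (irreducibility is preserved under the substitution x → x + 10). Hence m_α(x) = x^3 + 30x^2 + 300x - 131.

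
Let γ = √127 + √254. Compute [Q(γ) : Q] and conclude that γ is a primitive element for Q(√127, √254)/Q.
[Q(γ) : Q] = 4 (equivalently, Q(γ) = Q(√127, √254))

Obviously Q(γ) ⊆ Q(√127, √254), and [Q(√127, √254):Q] = 4 (since 127, 254 are distinct squarefree integers > 1 with 32258 not a perfect square). To show equality we compute the minimal polynomial of γ. From γ = √127 + √254: γ^2 = 127 + 2√(32258) + 254 = 381 + 2√(32258), so γ^2 - 381 = 2√(32258); squaring, (γ^2 - 381)^2 = 4·32258, i.e. γ^4 - 762γ^2 + 145161 - 129032 = 0, i.e. γ^4 - 762γ^2 + 16129 = 0. So γ is a root of x^4 - 762x^2 + 16129. This polynomial is irreducible over Q: it has no rational root (each ±√127 ± √254 is irrational), and any factorization into two quadratics over Q would force √(32258) ∈ Q (pairing opposite roots) or √127, √254 ∈ Q (other pairings), all impossible. Hence [Q(γ):Q] = 4 = [Q(√127, √254):Q], so Q(γ) = Q(√127, √254).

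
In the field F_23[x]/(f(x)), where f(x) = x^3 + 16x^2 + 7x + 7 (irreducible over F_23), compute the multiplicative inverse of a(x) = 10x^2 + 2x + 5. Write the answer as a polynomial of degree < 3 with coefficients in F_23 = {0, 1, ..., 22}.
a(x)^(-1) ≡ 19x^2 + 21x + 6 (mod f(x))

Since f is irreducible over F_23, F_23[x]/(f) is a field and a(x) ≠ 0 has an inverse. Apply the extended Euclidean algorithm to f(x) and a(x) in F_23[x]: f(x) = (7x + 14)·a(x) + (13x + 6);  a(x) = (22x + 13)·(13x + 6) + (19). The last nonzero remainder is the constant 19 = gcd(f, a) in F_23. Back-substituting through the division chain expresses 19 = s(x)·a(x) + t(x)·f(x) with s(x) ≡ 16x^2 + 8x + 22 (mod f), so (16x^2 + 8x + 22)·a(x) ≡ 19 (mod f). Multiplying by 19^(-1) ≡ 17 in F_23 gives a(x)^(-1) ≡ 17·(16x^2 + 8x + 22) ≡ 19x^2 + 21x + 6 (mod f). Check: (10x^2 + 2x + 5)·(19x^2 + 21x + 6) = 6x^4 + 18x^3 + 13x^2 + 2x + 7 ≡ 1 (mod x^3 + 16x^2 + 7x + 7).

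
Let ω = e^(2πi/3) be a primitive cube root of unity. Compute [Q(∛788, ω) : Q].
[Q(∛788, ω) : Q] = 6

[Q(∛788):Q] = 3 (min poly x^3 - 788, irreducible since 788 is not a perfect cube). [Q(ω):Q] = 2 (min poly x^2 + x + 1). Since Q(∛788) ⊂ R and ω ∉ R, we have ω ∉ Q(∛788), so x^2 + x + 1 remains irreducible over Q(∛788) and [Q(∛788, ω) : Q(∛788)] = 2. By the tower law, [Q(∛788, ω) : Q] = 3 · 2 = 6. (In fact Q(∛788, ω) is the splitting field of x^3 - 788 over Q.)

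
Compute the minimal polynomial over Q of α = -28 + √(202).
m_α(x) = x^2 + 56x + 582

From α + 28 = √(202), squaring gives (α + 28)^2 = 202, i.e. α^2 + 56α + 784 = 202, so α^2 + 56α + 582 = 0. The discriminant of x^2 + 56x + 582 is (56)^2 - 4·(582) = 3136 - 2328 = 808, and 4·(202) is not a perfect square in Q since 202 is squarefree and ≠ 1. Hence x^2 + 56x + 582 is irreducible over Q and is the minimal polynomial of α.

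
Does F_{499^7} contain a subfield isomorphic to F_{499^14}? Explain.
No: F_{499^14} is not a subfield of F_{499^7}

F_{p^m} embeds in F_{p^n} iff m | n. Here 14 ∤ 7 (since 7 = 0·14 + 7 with remainder 7 ≠ 0), so F_{499^14} is not a subfield of F_{499^7}. Equivalently: if it were, the tower law would give 14 = [F_{499^14}:F_499] dividing [F_{499^7}:F_499] = 7, contradiction.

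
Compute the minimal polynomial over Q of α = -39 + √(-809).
m_α(x) = x^2 + 78x + 2330

From α + 39 = √(-809), squaring gives (α + 39)^2 = -809, i.e. α^2 + 78α + 1521 = -809, so α^2 + 78α + 2330 = 0. The discriminant of x^2 + 78x + 2330 is (78)^2 - 4·(2330) = 6084 - 9320 = -3236, and 4·(-809) is not a perfect square in Q since -809 is squarefree and ≠ 1. Hence x^2 + 78x + 2330 is irreducible over Q and is the minimal polynomial of α.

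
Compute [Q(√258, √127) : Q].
[Q(√258, √127) : Q] = 4

[Q(√258):Q] = 2 (min poly x^2 - 258, irreducible since 258 is squarefree > 1). For the top step, suppose √127 ∈ Q(√258), say √127 = c + d√258 with c, d ∈ Q. Squaring: 127 = c^2 + 258d^2 + 2cd√258. Since √258 ∉ Q this forces 2cd = 0. If d = 0 then √127 = c ∈ Q, contradicting 127 squarefree > 1. If c = 0 then 127 = 258d^2, so 258·127 = (258d)^2 is a perfect square in Q — but 258·127 = 32766 is not a perfect square (since 258 and 127 are distinct squarefree integers). Contradiction. Hence √127 ∉ Q(√258), so x^2 - 127 stays irreducible over Q(√258) and [Q(√258, √127) : Q(√258)] = 2. By the tower law, [Q(√258, √127) : Q] = 2 · 2 = 4.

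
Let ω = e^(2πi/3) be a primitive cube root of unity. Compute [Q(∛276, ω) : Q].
[Q(∛276, ω) : Q] = 6

[Q(∛276):Q] = 3 (min poly x^3 - 276, irreducible since 276 is not a perfect cube). [Q(ω):Q] = 2 (min poly x^2 + x + 1). Since Q(∛276) ⊂ R and ω ∉ R, we have ω ∉ Q(∛276), so x^2 + x + 1 remains irreducible over Q(∛276) and [Q(∛276, ω) : Q(∛276)] = 2. By the tower law, [Q(∛276, ω) : Q] = 3 · 2 = 6. (In fact Q(∛276, ω) is the splitting field of x^3 - 276 over Q.)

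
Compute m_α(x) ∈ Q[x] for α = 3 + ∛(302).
m_α(x) = x^3 - 9x^2 + 27x - 329

Set β = α - 3 = ∛(302), so β^3 = 302. Then (α - 3)^3 - 302 = 0, i.e. α is a root of g(x) = (x - 3)^3 - 302 = x^3 - 9x^2 + 27x - 329. Since g(x) = h(x - 3) where h(x) = x^3 - 302, and h is irreducible over Q (because 302 is not a perfect cube, so h has no rational root, and a monic cubic with no rational root is irreducible), g is also irreducible (irreducibility is preserved under the substitution x → x - 3). Hence m_α(x) = x^3 - 9x^2 + 27x - 329.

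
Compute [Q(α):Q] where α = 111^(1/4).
[Q(α):Q] = 4

α is a root of x^4 - 111. By Eisenstein's criterion at the prime p = 3 (which divides the constant term 111 but p^2 = 9 does not, since 111 is squarefree), x^4 - 111 is irreducible over Q. Hence [Q(α):Q] = 4.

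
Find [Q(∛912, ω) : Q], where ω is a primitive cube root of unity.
[Q(∛912, ω) : Q] = 6

[Q(∛912):Q] = 3 (min poly x^3 - 912, irreducible since 912 is not a perfect cube). [Q(ω):Q] = 2 (min poly x^2 + x + 1). Since Q(∛912) ⊂ R and ω ∉ R, we have ω ∉ Q(∛912), so x^2 + x + 1 remains irreducible over Q(∛912) and [Q(∛912, ω) : Q(∛912)] = 2. By the tower law, [Q(∛912, ω) : Q] = 3 · 2 = 6. (In fact Q(∛912, ω) is the splitting field of x^3 - 912 over Q.)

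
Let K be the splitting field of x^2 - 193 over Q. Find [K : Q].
[K : Q] = 2

f(x) = x^2 - 193 factors as (x - √193)(x + √193). The splitting field is K = Q(√193). Since 193 is squarefree and > 1, it is not a perfect square, so x^2 - 193 is irreducible over Q and [Q(√193) : Q] = 2. Hence [K : Q] = 2.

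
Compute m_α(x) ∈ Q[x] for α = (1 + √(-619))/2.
m_α(x) = x^2 - x + 155

From 2α - 1 = √(-619), squaring gives (2α - 1)^2 = -619, i.e. 4α^2 - 4α + 1 = -619, so α^2 - α + (1 + 619)/4 = 0. Since -619 ≡ 1 (mod 4), (1 + 619)/4 = 155 ∈ Z. The polynomial x^2 - x + 155 has discriminant 1 - 4·(155) = -619, which is not a perfect square in Q (d = -619 is squarefree and ≠ 1), so x^2 - x + 155 is irreducible over Q. It is the minimal polynomial of α.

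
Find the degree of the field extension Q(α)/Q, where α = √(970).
[Q(α):Q] = 2

[Q(α):Q] equals the degree of the minimal polynomial of α. Here α^2 = 970 and x^2 - 970 is irreducible (d = 970 is squarefree, ≠ 1, hence not a square), so deg(m_α) = 2. Thus [Q(α):Q] = 2.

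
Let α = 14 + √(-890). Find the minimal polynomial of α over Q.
m_α(x) = x^2 - 28x + 1086

From α - 14 = √(-890), squaring gives (α - 14)^2 = -890, i.e. α^2 - 28α + 196 = -890, so α^2 - 28α + 1086 = 0. The discriminant of x^2 - 28x + 1086 is (-28)^2 - 4·(1086) = 784 - 4344 = -3560, and 4·(-890) is not a perfect square in Q since -890 is squarefree and ≠ 1. Hence x^2 - 28x + 1086 is irreducible over Q and is the minimal polynomial of α.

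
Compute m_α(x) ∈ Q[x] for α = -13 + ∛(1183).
m_α(x) = x^3 + 39x^2 + 507x + 1014

Set β = α + 13 = ∛(1183), so β^3 = 1183. Then (α + 13)^3 - 1183 = 0, i.e. α is a root of g(x) = (x + 13)^3 - 1183 = x^3 + 39x^2 + 507x + 1014. Since g(x) = h(x + 13) where h(x) = x^3 - 1183, and h is irreducible over Q (because 1183 is not a perfect cube, so h has no rational root, and a monic cubic with no rational root is irreducible), g is also irreducible (irreducibility is preserved under the substitution x → x + 13). Hence m_α(x) = x^3 + 39x^2 + 507x + 1014.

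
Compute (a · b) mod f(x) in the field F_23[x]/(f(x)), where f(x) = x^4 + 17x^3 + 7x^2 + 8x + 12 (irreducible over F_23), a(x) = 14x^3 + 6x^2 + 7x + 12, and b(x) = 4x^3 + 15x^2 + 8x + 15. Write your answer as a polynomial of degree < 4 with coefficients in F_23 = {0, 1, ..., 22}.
a · b ≡ 19x^3 + 3x^2 + 3x (mod f(x))

Multiply in F_23[x]: a(x)·b(x) = (14x^3 + 6x^2 + 7x + 12)·(4x^3 + 15x^2 + 8x + 15) = 10x^6 + 4x^5 + 20x^3 + 4x^2 + 17x + 19. This has degree ≥ 4, so divide by f(x) over F_23: 10x^6 + 4x^5 + 20x^3 + 4x^2 + 17x + 19 = (10x^2 + 18x + 15)·(x^4 + 17x^3 + 7x^2 + 8x + 12) + (19x^3 + 3x^2 + 3x). Hence a·b ≡ 19x^3 + 3x^2 + 3x (mod f). (F_23[x]/(f) is a field with 23^4 = 279841 elements since f is irreducible of degree 4.)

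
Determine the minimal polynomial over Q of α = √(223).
m_α(x) = x^2 - 223

α satisfies α^2 - 223 = 0, so x^2 - 223 annihilates α. Since d = 223 is squarefree and ≠ 1, it is not a perfect square in Q, so x^2 - 223 has no rational root and is therefore irreducible over Q (a degree-2 polynomial over a field is irreducible iff it has no root). Hence m_α(x) = x^2 - 223.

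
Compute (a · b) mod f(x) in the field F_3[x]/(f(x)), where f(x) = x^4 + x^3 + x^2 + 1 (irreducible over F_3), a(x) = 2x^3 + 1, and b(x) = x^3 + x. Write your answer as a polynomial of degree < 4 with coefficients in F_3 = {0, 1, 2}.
a · b ≡ x^3 + 2x^2 + 1 (mod f(x))

Multiply in F_3[x]: a(x)·b(x) = (2x^3 + 1)·(x^3 + x) = 2x^6 + 2x^4 + x^3 + x. This has degree ≥ 4, so divide by f(x) over F_3: 2x^6 + 2x^4 + x^3 + x = (2x^2 + x + 2)·(x^4 + x^3 + x^2 + 1) + (x^3 + 2x^2 + 1). Hence a·b ≡ x^3 + 2x^2 + 1 (mod f). (F_3[x]/(f) is a field with 3^4 = 81 elements since f is irreducible of degree 4.)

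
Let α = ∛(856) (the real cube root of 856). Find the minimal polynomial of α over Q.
m_α(x) = x^3 - 856

α satisfies α^3 = 856, so x^3 - 856 annihilates α. By the rational root test, a rational root p/q (in lowest terms) of x^3 - 856 would satisfy p^3 = 856 q^3, forcing q = 1 and p^3 = 856; but 856 is not a perfect cube, contradiction. A monic cubic over Q with no rational root is irreducible (any nontrivial factorization would include a linear factor). Hence x^3 - 856 is the minimal polynomial of α, and in particular [Q(α):Q] = 3.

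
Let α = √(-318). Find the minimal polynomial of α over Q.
m_α(x) = x^2 + 318

α satisfies α^2 + 318 = 0, so x^2 + 318 annihilates α. Since d = -318 is squarefree and ≠ 1, it is not a perfect square in Q, so x^2 + 318 has no rational root and is therefore irreducible over Q (a degree-2 polynomial over a field is irreducible iff it has no root). Hence m_α(x) = x^2 + 318.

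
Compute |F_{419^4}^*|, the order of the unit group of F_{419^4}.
|F_{419^4}^*| = 30821664720

F_{419^4} has 419^4 = 30821664721 elements; its multiplicative group consists of all nonzero elements, so |F_{419^4}^*| = 30821664721 - 1 = 30821664720. (It is cyclic since any finite subgroup of the multiplicative group of a field is cyclic.)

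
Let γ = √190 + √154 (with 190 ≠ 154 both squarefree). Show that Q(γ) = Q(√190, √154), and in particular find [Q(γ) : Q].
[Q(γ) : Q] = 4 (equivalently, Q(γ) = Q(√190, √154))

Obviously Q(γ) ⊆ Q(√190, √154), and [Q(√190, √154):Q] = 4 (since 190, 154 are distinct squarefree integers > 1 with 29260 not a perfect square). To show equality we compute the minimal polynomial of γ. From γ = √190 + √154: γ^2 = 190 + 2√(29260) + 154 = 344 + 2√(29260), so γ^2 - 344 = 2√(29260); squaring, (γ^2 - 344)^2 = 4·29260, i.e. γ^4 - 688γ^2 + 118336 - 117040 = 0, i.e. γ^4 - 688γ^2 + 1296 = 0. So γ is a root of x^4 - 688x^2 + 1296. This polynomial is irreducible over Q: it has no rational root (each ±√190 ± √154 is irrational), and any factorization into two quadratics over Q would force √(29260) ∈ Q (pairing opposite roots) or √190, √154 ∈ Q (other pairings), all impossible. Hence [Q(γ):Q] = 4 = [Q(√190, √154):Q], so Q(γ) = Q(√190, √154).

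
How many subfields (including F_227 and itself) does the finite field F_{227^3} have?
F_{227^3} has 2 subfields

The subfields of F_{p^n} are exactly the fields F_{p^d} for d | n (each is the fixed field of the unique index-d subgroup of Gal(F_{p^n}/F_p) ≅ Z/nZ). The divisors of n = 3 are {1, 3}, giving 2 subfields: F_{227^1}, F_{227^3}.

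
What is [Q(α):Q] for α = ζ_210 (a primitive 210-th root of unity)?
[Q(α):Q] = 48

The minimal polynomial of ζ_210 over Q is the 210-th cyclotomic polynomial Φ_210(x), which is irreducible over Q and has degree φ(210) = 48. Hence [Q(α):Q] = φ(210) = 48.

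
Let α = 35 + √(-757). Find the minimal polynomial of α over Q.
m_α(x) = x^2 - 70x + 1982

From α - 35 = √(-757), squaring gives (α - 35)^2 = -757, i.e. α^2 - 70α + 1225 = -757, so α^2 - 70α + 1982 = 0. The discriminant of x^2 - 70x + 1982 is (-70)^2 - 4·(1982) = 4900 - 7928 = -3028, and 4·(-757) is not a perfect square in Q since -757 is squarefree and ≠ 1. Hence x^2 - 70x + 1982 is irreducible over Q and is the minimal polynomial of α.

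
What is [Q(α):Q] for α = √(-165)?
[Q(α):Q] = 2

[Q(α):Q] equals the degree of the minimal polynomial of α. Here α^2 = -165 and x^2 + 165 is irreducible (d = -165 is squarefree, ≠ 1, hence not a square), so deg(m_α) = 2. Thus [Q(α):Q] = 2.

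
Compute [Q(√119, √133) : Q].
[Q(√119, √133) : Q] = 4

[Q(√119):Q] = 2 (min poly x^2 - 119, irreducible since 119 is squarefree > 1). For the top step, suppose √133 ∈ Q(√119), say √133 = c + d√119 with c, d ∈ Q. Squaring: 133 = c^2 + 119d^2 + 2cd√119. Since √119 ∉ Q this forces 2cd = 0. If d = 0 then √133 = c ∈ Q, contradicting 133 squarefree > 1. If c = 0 then 133 = 119d^2, so 119·133 = (119d)^2 is a perfect square in Q — but 119·133 = 15827 is not a perfect square (since 119 and 133 are distinct squarefree integers). Contradiction. Hence √133 ∉ Q(√119), so x^2 - 133 stays irreducible over Q(√119) and [Q(√119, √133) : Q(√119)] = 2. By the tower law, [Q(√119, √133) : Q] = 2 · 2 = 4.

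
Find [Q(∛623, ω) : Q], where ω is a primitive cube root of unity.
[Q(∛623, ω) : Q] = 6

[Q(∛623):Q] = 3 (min poly x^3 - 623, irreducible since 623 is not a perfect cube). [Q(ω):Q] = 2 (min poly x^2 + x + 1). Since Q(∛623) ⊂ R and ω ∉ R, we have ω ∉ Q(∛623), so x^2 + x + 1 remains irreducible over Q(∛623) and [Q(∛623, ω) : Q(∛623)] = 2. By the tower law, [Q(∛623, ω) : Q] = 3 · 2 = 6. (In fact Q(∛623, ω) is the splitting field of x^3 - 623 over Q.)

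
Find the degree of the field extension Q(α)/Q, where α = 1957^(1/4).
[Q(α):Q] = 4

α is a root of x^4 - 1957. By Eisenstein's criterion at the prime p = 19 (which divides the constant term 1957 but p^2 = 361 does not, since 1957 is squarefree), x^4 - 1957 is irreducible over Q. Hence [Q(α):Q] = 4.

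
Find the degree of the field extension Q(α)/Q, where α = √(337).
[Q(α):Q] = 2

[Q(α):Q] equals the degree of the minimal polynomial of α. Here α^2 = 337 and x^2 - 337 is irreducible (d = 337 is squarefree, ≠ 1, hence not a square), so deg(m_α) = 2. Thus [Q(α):Q] = 2.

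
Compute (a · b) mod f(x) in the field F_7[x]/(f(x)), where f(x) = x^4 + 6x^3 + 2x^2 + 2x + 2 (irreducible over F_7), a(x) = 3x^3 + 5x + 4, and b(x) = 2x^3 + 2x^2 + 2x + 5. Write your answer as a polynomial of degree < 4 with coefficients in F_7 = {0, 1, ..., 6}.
a · b ≡ 6x^3 + 6x^2 + 5x + 2 (mod f(x))

Multiply in F_7[x]: a(x)·b(x) = (3x^3 + 5x + 4)·(2x^3 + 2x^2 + 2x + 5) = 6x^6 + 6x^5 + 2x^4 + 5x^3 + 4x^2 + 5x + 6. This has degree ≥ 4, so divide by f(x) over F_7: 6x^6 + 6x^5 + 2x^4 + 5x^3 + 4x^2 + 5x + 6 = (6x^2 + 5x + 2)·(x^4 + 6x^3 + 2x^2 + 2x + 2) + (6x^3 + 6x^2 + 5x + 2). Hence a·b ≡ 6x^3 + 6x^2 + 5x + 2 (mod f). (F_7[x]/(f) is a field with 7^4 = 2401 elements since f is irreducible of degree 4.)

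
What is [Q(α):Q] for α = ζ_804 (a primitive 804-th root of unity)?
[Q(α):Q] = 264

The minimal polynomial of ζ_804 over Q is the 804-th cyclotomic polynomial Φ_804(x), which is irreducible over Q and has degree φ(804) = 264. Hence [Q(α):Q] = φ(804) = 264.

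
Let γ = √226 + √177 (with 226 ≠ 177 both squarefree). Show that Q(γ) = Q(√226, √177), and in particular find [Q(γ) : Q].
[Q(γ) : Q] = 4 (equivalently, Q(γ) = Q(√226, √177))

Obviously Q(γ) ⊆ Q(√226, √177), and [Q(√226, √177):Q] = 4 (since 226, 177 are distinct squarefree integers > 1 with 40002 not a perfect square). To show equality we compute the minimal polynomial of γ. From γ = √226 + √177: γ^2 = 226 + 2√(40002) + 177 = 403 + 2√(40002), so γ^2 - 403 = 2√(40002); squaring, (γ^2 - 403)^2 = 4·40002, i.e. γ^4 - 806γ^2 + 162409 - 160008 = 0, i.e. γ^4 - 806γ^2 + 2401 = 0. So γ is a root of x^4 - 806x^2 + 2401. This polynomial is irreducible over Q: it has no rational root (each ±√226 ± √177 is irrational), and any factorization into two quadratics over Q would force √(40002) ∈ Q (pairing opposite roots) or √226, √177 ∈ Q (other pairings), all impossible. Hence [Q(γ):Q] = 4 = [Q(√226, √177):Q], so Q(γ) = Q(√226, √177).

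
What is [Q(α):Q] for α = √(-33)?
[Q(α):Q] = 2

[Q(α):Q] equals the degree of the minimal polynomial of α. Here α^2 = -33 and x^2 + 33 is irreducible (d = -33 is squarefree, ≠ 1, hence not a square), so deg(m_α) = 2. Thus [Q(α):Q] = 2.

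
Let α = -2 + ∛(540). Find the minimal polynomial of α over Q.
m_α(x) = x^3 + 6x^2 + 12x - 532

Set β = α + 2 = ∛(540), so β^3 = 540. Then (α + 2)^3 - 540 = 0, i.e. α is a root of g(x) = (x + 2)^3 - 540 = x^3 + 6x^2 + 12x - 532. Since g(x) = h(x + 2) where h(x) = x^3 - 540, and h is irreducible over Q (because 540 is not a perfect cube, so h has no rational root, and a monic cubic with no rational root is irreducible), g is also irreducible (irreducibility is preserved under the substitution x → x + 2). Hence m_α(x) = x^3 + 6x^2 + 12x - 532.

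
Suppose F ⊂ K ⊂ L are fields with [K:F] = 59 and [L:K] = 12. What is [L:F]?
[L:F] = 708

The tower law says that for any tower of field extensions F ⊂ K ⊂ L with finite degrees, [L:F] = [L:K] · [K:F]. Here this gives [L:F] = 12 · 59 = 708.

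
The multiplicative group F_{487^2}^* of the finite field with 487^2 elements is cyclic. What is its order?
|F_{487^2}^*| = 237168

F_{487^2} has 487^2 = 237169 elements; its multiplicative group consists of all nonzero elements, so |F_{487^2}^*| = 237169 - 1 = 237168. (It is cyclic since any finite subgroup of the multiplicative group of a field is cyclic.)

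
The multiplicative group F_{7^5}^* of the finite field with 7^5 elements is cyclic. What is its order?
|F_{7^5}^*| = 16806

F_{7^5} has 7^5 = 16807 elements; its multiplicative group consists of all nonzero elements, so |F_{7^5}^*| = 16807 - 1 = 16806. (It is cyclic since any finite subgroup of the multiplicative group of a field is cyclic.)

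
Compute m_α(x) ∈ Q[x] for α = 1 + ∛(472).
m_α(x) = x^3 - 3x^2 + 3x - 473

Set β = α - 1 = ∛(472), so β^3 = 472. Then (α - 1)^3 - 472 = 0, i.e. α is a root of g(x) = (x - 1)^3 - 472 = x^3 - 3x^2 + 3x - 473. Since g(x) = h(x - 1) where h(x) = x^3 - 472, and h is irreducible over Q (because 472 is not a perfect cube, so h has no rational root, and a monic cubic with no rational root is irreducible), g is also irreducible (irreducibility is preserved under the substitution x → x - 1). Hence m_α(x) = x^3 - 3x^2 + 3x - 473.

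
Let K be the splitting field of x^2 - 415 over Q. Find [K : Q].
[K : Q] = 2

f(x) = x^2 - 415 factors as (x - √415)(x + √415). The splitting field is K = Q(√415). Since 415 is squarefree and > 1, it is not a perfect square, so x^2 - 415 is irreducible over Q and [Q(√415) : Q] = 2. Hence [K : Q] = 2.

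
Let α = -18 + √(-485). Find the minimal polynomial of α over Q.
m_α(x) = x^2 + 36x + 809

From α + 18 = √(-485), squaring gives (α + 18)^2 = -485, i.e. α^2 + 36α + 324 = -485, so α^2 + 36α + 809 = 0. The discriminant of x^2 + 36x + 809 is (36)^2 - 4·(809) = 1296 - 3236 = -1940, and 4·(-485) is not a perfect square in Q since -485 is squarefree and ≠ 1. Hence x^2 + 36x + 809 is irreducible over Q and is the minimal polynomial of α.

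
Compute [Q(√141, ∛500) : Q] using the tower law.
[Q(√141, ∛500) : Q] = 6

Let L = Q(√141, ∛500). Since Q(√141) ⊂ L and [Q(√141):Q] = 2, the tower law gives 2 | [L:Q]. Likewise Q(∛500) ⊂ L with [Q(∛500):Q] = 3 (because 500 is not a perfect cube), so 3 | [L:Q]. As gcd(2,3) = 1, [L:Q] is divisible by 6. Conversely L is generated over Q by √141 and ∛500, so [L:Q] ≤ 2·3 = 6. Therefore [Q(√141, ∛500) : Q] = 6.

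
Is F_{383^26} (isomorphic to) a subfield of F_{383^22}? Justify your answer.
No: F_{383^26} is not a subfield of F_{383^22}

F_{p^m} embeds in F_{p^n} iff m | n. Here 26 ∤ 22 (since 22 = 0·26 + 22 with remainder 22 ≠ 0), so F_{383^26} is not a subfield of F_{383^22}. Equivalently: if it were, the tower law would give 26 = [F_{383^26}:F_383] dividing [F_{383^22}:F_383] = 22, contradiction.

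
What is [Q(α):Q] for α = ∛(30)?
[Q(α):Q] = 3

The minimal polynomial of α is x^3 - 30, irreducible over Q since 30 is not a perfect cube (so x^3 - 30 has no rational root). Hence [Q(α):Q] = deg(m_α) = 3.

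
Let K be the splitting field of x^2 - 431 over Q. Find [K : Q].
[K : Q] = 2

f(x) = x^2 - 431 factors as (x - √431)(x + √431). The splitting field is K = Q(√431). Since 431 is squarefree and > 1, it is not a perfect square, so x^2 - 431 is irreducible over Q and [Q(√431) : Q] = 2. Hence [K : Q] = 2.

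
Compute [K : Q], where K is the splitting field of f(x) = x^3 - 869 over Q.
[K : Q] = 6

The roots of x^3 - 869 are ∛869, ω∛869, ω^2∛869 where ω = e^(2πi/3) is a primitive cube root of unity, so K = Q(∛869, ω). Now [Q(∛869):Q] = 3 (since 869 is not a perfect cube, x^3 - 869 is irreducible) and [Q(ω):Q] = 2. Both 2 and 3 divide [K:Q], and [K:Q] ≤ 3·2 = 6, so [K:Q] = 6. (Equivalently: Q(∛869) ⊂ R but ω ∉ R, so [K : Q(∛869)] = 2.)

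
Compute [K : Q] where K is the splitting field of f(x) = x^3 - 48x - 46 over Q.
[K : Q] = 6

By the rational root test, any rational root of the monic integer polynomial f(x) = x^3 - 48x - 46 must be an integer dividing the constant term -46, i.e. one of ±{1, 2, 23, 46}. Evaluating: f(1) = -93, f(-1) = 1, f(2) = -134, f(-2) = 42, f(23) = 11017, f(-23) = -11109, f(46) = 95082, f(-46) = -95174; none is 0, so f has no rational root and is therefore irreducible over Q (a cubic with no linear factor over a field is irreducible). For an irreducible cubic, the Galois group is A_3 or S_3 according as the discriminant disc(f) = -4a^3 - 27b^2 = -4·(-48)^3 - 27·(-46)^2 = 385236 is or is not a square in Q. Here disc(f) = 385236 is not a perfect square in Q, so the Galois group of f over Q is not contained in A_3 and must be all of S_3. The splitting field has degree |S_3| = 6 over Q, so [K : Q] = 6.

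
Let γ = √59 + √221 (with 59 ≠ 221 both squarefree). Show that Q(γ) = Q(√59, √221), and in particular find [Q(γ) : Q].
[Q(γ) : Q] = 4 (equivalently, Q(γ) = Q(√59, √221))

Obviously Q(γ) ⊆ Q(√59, √221), and [Q(√59, √221):Q] = 4 (since 59, 221 are distinct squarefree integers > 1 with 13039 not a perfect square). To show equality we compute the minimal polynomial of γ. From γ = √59 + √221: γ^2 = 59 + 2√(13039) + 221 = 280 + 2√(13039), so γ^2 - 280 = 2√(13039); squaring, (γ^2 - 280)^2 = 4·13039, i.e. γ^4 - 560γ^2 + 78400 - 52156 = 0, i.e. γ^4 - 560γ^2 + 26244 = 0. So γ is a root of x^4 - 560x^2 + 26244. This polynomial is irreducible over Q: it has no rational root (each ±√59 ± √221 is irrational), and any factorization into two quadratics over Q would force √(13039) ∈ Q (pairing opposite roots) or √59, √221 ∈ Q (other pairings), all impossible. Hence [Q(γ):Q] = 4 = [Q(√59, √221):Q], so Q(γ) = Q(√59, √221).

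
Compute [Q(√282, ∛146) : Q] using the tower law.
[Q(√282, ∛146) : Q] = 6

Let L = Q(√282, ∛146). Since Q(√282) ⊂ L and [Q(√282):Q] = 2, the tower law gives 2 | [L:Q]. Likewise Q(∛146) ⊂ L with [Q(∛146):Q] = 3 (because 146 is not a perfect cube), so 3 | [L:Q]. As gcd(2,3) = 1, [L:Q] is divisible by 6. Conversely L is generated over Q by √282 and ∛146, so [L:Q] ≤ 2·3 = 6. Therefore [Q(√282, ∛146) : Q] = 6.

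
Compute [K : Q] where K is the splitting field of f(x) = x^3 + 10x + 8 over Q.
[K : Q] = 6

By the rational root test, any rational root of the monic integer polynomial f(x) = x^3 + 10x + 8 must be an integer dividing the constant term 8, i.e. one of ±{1, 2, 4, 8}. Evaluating: f(1) = 19, f(-1) = -3, f(2) = 36, f(-2) = -20, f(4) = 112, f(-4) = -96, f(8) = 600, f(-8) = -584; none is 0, so f has no rational root and is therefore irreducible over Q (a cubic with no linear factor over a field is irreducible). For an irreducible cubic, the Galois group is A_3 or S_3 according as the discriminant disc(f) = -4a^3 - 27b^2 = -4·(10)^3 - 27·(8)^2 = -5728 is or is not a square in Q. Here disc(f) = -5728 is not a perfect square in Q, so the Galois group of f over Q is not contained in A_3 and must be all of S_3. The splitting field has degree |S_3| = 6 over Q, so [K : Q] = 6.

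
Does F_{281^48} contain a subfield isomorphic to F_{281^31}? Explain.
No: F_{281^31} is not a subfield of F_{281^48}

F_{p^m} embeds in F_{p^n} iff m | n. Here 31 ∤ 48 (since 48 = 1·31 + 17 with remainder 17 ≠ 0), so F_{281^31} is not a subfield of F_{281^48}. Equivalently: if it were, the tower law would give 31 = [F_{281^31}:F_281] dividing [F_{281^48}:F_281] = 48, contradiction.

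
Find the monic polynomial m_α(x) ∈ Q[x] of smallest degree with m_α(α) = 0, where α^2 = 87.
m_α(x) = x^2 - 87

α satisfies α^2 - 87 = 0, so x^2 - 87 annihilates α. Since d = 87 is squarefree and ≠ 1, it is not a perfect square in Q, so x^2 - 87 has no rational root and is therefore irreducible over Q (a degree-2 polynomial over a field is irreducible iff it has no root). Hence m_α(x) = x^2 - 87.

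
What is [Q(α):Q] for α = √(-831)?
[Q(α):Q] = 2

[Q(α):Q] equals the degree of the minimal polynomial of α. Here α^2 = -831 and x^2 + 831 is irreducible (d = -831 is squarefree, ≠ 1, hence not a square), so deg(m_α) = 2. Thus [Q(α):Q] = 2.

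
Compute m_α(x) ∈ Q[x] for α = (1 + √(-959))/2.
m_α(x) = x^2 - x + 240

From 2α - 1 = √(-959), squaring gives (2α - 1)^2 = -959, i.e. 4α^2 - 4α + 1 = -959, so α^2 - α + (1 + 959)/4 = 0. Since -959 ≡ 1 (mod 4), (1 + 959)/4 = 240 ∈ Z. The polynomial x^2 - x + 240 has discriminant 1 - 4·(240) = -959, which is not a perfect square in Q (d = -959 is squarefree and ≠ 1), so x^2 - x + 240 is irreducible over Q. It is the minimal polynomial of α.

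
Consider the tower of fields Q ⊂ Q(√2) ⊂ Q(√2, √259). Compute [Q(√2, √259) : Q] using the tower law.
[Q(√2, √259) : Q] = 4

[Q(√2):Q] = 2 (min poly x^2 - 2, irreducible since 2 is squarefree > 1). For the top step, suppose √259 ∈ Q(√2), say √259 = c + d√2 with c, d ∈ Q. Squaring: 259 = c^2 + 2d^2 + 2cd√2. Since √2 ∉ Q this forces 2cd = 0. If d = 0 then √259 = c ∈ Q, contradicting 259 squarefree > 1. If c = 0 then 259 = 2d^2, so 2·259 = (2d)^2 is a perfect square in Q — but 2·259 = 518 is not a perfect square (since 2 and 259 are distinct squarefree integers). Contradiction. Hence √259 ∉ Q(√2), so x^2 - 259 stays irreducible over Q(√2) and [Q(√2, √259) : Q(√2)] = 2. By the tower law, [Q(√2, √259) : Q] = 2 · 2 = 4.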